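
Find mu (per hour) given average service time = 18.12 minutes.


mu = 60 / avg_service_time = 60 / 18.12 = 3.31 per hour

3.31 per hour


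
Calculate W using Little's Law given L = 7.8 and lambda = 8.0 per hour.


W = L / lambda = 7.8 / 8.0 = 0.975 hours

0.975 hours


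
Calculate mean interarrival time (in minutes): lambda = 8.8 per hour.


Mean interarrival time = 60/lambda = 60/8.8 = 6.82 minutes

6.82 minutes


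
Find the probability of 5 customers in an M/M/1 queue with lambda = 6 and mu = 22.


rho = 6/22; P(n) = (1-rho)*rho^n = (1-6/22)*(6/22)^5 = 0.0011

0.0011


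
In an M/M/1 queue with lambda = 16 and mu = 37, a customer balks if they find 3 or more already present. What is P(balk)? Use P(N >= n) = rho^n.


P(N >= 3) = rho^3 = (16/37)^3 = 0.0809

0.0809


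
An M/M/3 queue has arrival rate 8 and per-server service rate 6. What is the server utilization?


rho = lambda/(c*mu) = 8/(3*6) = 0.4444

0.4444


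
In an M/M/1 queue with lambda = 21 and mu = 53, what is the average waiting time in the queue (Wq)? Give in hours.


rho = 21/53; Wq = rho/(mu - lambda) = 0.0124 hours

0.0124 hours


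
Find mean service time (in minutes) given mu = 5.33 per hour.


Mean service time = 60/mu = 60/5.33 = 11.26 minutes

11.26 minutes


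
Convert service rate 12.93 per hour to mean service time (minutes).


Mean service time = 60/mu = 60/12.93 = 4.64 minutes

4.64 minutes


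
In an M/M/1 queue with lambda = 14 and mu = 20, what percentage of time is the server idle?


Idle fraction = (1 - rho) * 100 = (1 - 14/20) * 100 = 30.0%

30.0%


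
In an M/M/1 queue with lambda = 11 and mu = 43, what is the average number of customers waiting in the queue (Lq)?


rho = 11/43; Lq = rho^2/(1-rho) = 0.09

0.09


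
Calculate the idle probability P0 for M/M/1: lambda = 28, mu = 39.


P0 = 1 - rho = 1 - 28/39 = 0.2821

0.2821


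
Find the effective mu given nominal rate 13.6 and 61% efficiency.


Effective rate = mu * efficiency = 13.6 * 0.61 = 8.3 per hour

8.3 per hour


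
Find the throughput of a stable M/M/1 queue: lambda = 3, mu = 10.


For a stable queue (lambda < mu), throughput = lambda = 3 per hour

3 per hour


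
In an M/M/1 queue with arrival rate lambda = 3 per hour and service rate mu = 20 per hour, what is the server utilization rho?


rho = lambda/mu = 3/20 = 0.15

0.15


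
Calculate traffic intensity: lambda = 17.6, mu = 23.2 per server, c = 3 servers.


rho = lambda / (c * mu) = 17.6 / (3 * 23.2) = 0.2529

0.2529


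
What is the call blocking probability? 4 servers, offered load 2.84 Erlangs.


B(N,A) = (A^N/N!) / sum(A^k/k!, k=0..N) with N=4, A=2.84 = 0.1882

0.1882


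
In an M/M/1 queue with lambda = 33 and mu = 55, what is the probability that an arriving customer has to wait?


P(wait) = rho = lambda/mu = 33/55 = 0.6

0.6


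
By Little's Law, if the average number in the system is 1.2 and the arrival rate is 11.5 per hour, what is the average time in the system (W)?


W = L / lambda = 1.2 / 11.5 = 0.1043 hours

0.1043 hours


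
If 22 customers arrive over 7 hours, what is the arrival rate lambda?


lambda = total arrivals / time = 22 / 7 = 3.14 per hour

3.14 per hour


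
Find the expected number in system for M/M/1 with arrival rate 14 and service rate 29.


rho = 14/29; L = rho/(1-rho) = 0.93

0.93


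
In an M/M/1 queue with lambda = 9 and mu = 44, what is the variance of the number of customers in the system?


rho = 9/44; Var(N) = rho/(1-rho)^2 = 0.32

0.32


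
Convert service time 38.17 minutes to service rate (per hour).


mu = 60 / avg_service_time = 60 / 38.17 = 1.57 per hour

1.57 per hour


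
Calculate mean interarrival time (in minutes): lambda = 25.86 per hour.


Mean interarrival time = 60/lambda = 60/25.86 = 2.32 minutes

2.32 minutes


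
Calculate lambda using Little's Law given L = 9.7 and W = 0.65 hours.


lambda = L / W = 9.7 / 0.65 = 14.92 per hour

14.92 per hour


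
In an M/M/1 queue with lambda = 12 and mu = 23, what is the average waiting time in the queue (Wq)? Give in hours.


rho = 12/23; Wq = rho/(mu - lambda) = 0.0474 hours

0.0474 hours


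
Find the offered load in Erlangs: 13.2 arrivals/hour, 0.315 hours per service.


Offered load a = lambda * E[S] = 13.2 * 0.315 = 4.16 Erlangs

4.16 Erlangs


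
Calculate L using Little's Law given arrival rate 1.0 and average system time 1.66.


L = lambda * W = 1.0 * 1.66 = 1.66

1.66


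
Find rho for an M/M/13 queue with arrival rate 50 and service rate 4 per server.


rho = lambda/(c*mu) = 50/(13*4) = 0.9615

0.9615


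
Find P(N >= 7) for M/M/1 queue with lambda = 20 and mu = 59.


P(N >= 7) = rho^7 = (20/59)^7 = 0.0005

0.0005


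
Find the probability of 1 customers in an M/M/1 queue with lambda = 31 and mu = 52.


rho = 31/52; P(n) = (1-rho)*rho^n = (1-31/52)*(31/52)^1 = 0.2408

0.2408


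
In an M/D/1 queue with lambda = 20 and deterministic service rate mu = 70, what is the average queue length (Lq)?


M/D/1: Lq = rho^2 / (2*(1-rho)) where rho = 20/70; Lq = 0.06

0.06


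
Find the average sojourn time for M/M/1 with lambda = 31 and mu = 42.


W = 1/(mu - lambda) = 1/(42 - 31) = 0.0909 hours

0.0909 hours


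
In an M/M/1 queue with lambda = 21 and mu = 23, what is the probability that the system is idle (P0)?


P0 = 1 - rho = 1 - 21/23 = 0.087

0.087


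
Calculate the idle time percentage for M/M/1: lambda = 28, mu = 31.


Idle fraction = (1 - rho) * 100 = (1 - 28/31) * 100 = 9.7%

9.7%


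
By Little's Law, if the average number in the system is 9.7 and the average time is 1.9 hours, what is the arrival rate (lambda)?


lambda = L / W = 9.7 / 1.9 = 5.11 per hour

5.11 per hour


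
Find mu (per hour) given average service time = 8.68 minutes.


mu = 60 / avg_service_time = 60 / 8.68 = 6.91 per hour

6.91 per hour


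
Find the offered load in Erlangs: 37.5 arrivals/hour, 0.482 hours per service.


Offered load a = lambda * E[S] = 37.5 * 0.482 = 18.08 Erlangs

18.08 Erlangs


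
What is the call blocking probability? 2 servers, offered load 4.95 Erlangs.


B(N,A) = (A^N/N!) / sum(A^k/k!, k=0..N) with N=2, A=4.95 = 0.6731

0.6731


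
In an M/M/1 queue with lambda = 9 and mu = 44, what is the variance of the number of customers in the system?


rho = 9/44; Var(N) = rho/(1-rho)^2 = 0.32

0.32


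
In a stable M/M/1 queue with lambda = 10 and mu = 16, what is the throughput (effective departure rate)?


For a stable queue (lambda < mu), throughput = lambda = 10 per hour

10 per hour


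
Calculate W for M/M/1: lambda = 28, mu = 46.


W = 1/(mu - lambda) = 1/(46 - 28) = 0.0556 hours

0.0556 hours


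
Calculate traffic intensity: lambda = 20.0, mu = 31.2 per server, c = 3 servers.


rho = lambda / (c * mu) = 20.0 / (3 * 31.2) = 0.2137

0.2137


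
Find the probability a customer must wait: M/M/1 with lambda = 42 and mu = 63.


P(wait) = rho = lambda/mu = 42/63 = 0.6667

0.6667


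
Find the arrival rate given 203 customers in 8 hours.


lambda = total arrivals / time = 203 / 8 = 25.38 per hour

25.38 per hour


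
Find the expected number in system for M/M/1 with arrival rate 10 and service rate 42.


rho = 10/42; L = rho/(1-rho) = 0.31

0.31


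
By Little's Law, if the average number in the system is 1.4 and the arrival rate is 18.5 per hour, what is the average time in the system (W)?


W = L / lambda = 1.4 / 18.5 = 0.0757 hours

0.0757 hours


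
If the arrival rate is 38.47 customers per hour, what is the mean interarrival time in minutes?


Mean interarrival time = 60/lambda = 60/38.47 = 1.56 minutes

1.56 minutes


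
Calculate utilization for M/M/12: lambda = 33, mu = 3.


rho = lambda/(c*mu) = 33/(12*3) = 0.9167

0.9167


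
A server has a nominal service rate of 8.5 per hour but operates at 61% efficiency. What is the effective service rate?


Effective rate = mu * efficiency = 8.5 * 0.61 = 5.19 per hour

5.19 per hour


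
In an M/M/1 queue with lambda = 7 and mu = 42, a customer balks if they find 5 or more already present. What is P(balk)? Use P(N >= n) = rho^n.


P(N >= 5) = rho^5 = (7/42)^5 = 0.0001

0.0001


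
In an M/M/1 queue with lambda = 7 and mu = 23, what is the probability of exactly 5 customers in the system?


rho = 7/23; P(n) = (1-rho)*rho^n = (1-7/23)*(7/23)^5 = 0.0018

0.0018


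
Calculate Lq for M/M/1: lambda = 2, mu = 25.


rho = 2/25; Lq = rho^2/(1-rho) = 0.01

0.01


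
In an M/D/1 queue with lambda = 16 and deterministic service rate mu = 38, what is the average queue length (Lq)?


M/D/1: Lq = rho^2 / (2*(1-rho)) where rho = 16/38; Lq = 0.15

0.15


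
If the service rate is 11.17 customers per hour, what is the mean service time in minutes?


Mean service time = 60/mu = 60/11.17 = 5.37 minutes

5.37 minutes


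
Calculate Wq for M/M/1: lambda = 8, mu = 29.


rho = 8/29; Wq = rho/(mu - lambda) = 0.0131 hours

0.0131 hours


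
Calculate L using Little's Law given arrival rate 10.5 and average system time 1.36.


L = lambda * W = 10.5 * 1.36 = 14.28

14.28


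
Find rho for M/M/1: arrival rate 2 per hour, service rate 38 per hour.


rho = lambda/mu = 2/38 = 0.0526

0.0526


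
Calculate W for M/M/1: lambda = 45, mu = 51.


W = 1/(mu - lambda) = 1/(51 - 45) = 0.1667 hours

0.1667 hours


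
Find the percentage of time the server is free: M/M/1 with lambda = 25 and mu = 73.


Idle fraction = (1 - rho) * 100 = (1 - 25/73) * 100 = 65.8%

65.8%


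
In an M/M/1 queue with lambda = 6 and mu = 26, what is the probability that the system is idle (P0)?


P0 = 1 - rho = 1 - 6/26 = 0.7692

0.7692


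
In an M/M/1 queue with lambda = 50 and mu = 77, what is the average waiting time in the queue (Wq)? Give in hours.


rho = 50/77; Wq = rho/(mu - lambda) = 0.0241 hours

0.0241 hours


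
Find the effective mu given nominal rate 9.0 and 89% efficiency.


Effective rate = mu * efficiency = 9.0 * 0.89 = 8.01 per hour

8.01 per hour


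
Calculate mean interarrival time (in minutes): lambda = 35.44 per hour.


Mean interarrival time = 60/lambda = 60/35.44 = 1.69 minutes

1.69 minutes


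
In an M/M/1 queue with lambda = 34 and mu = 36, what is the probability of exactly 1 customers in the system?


rho = 34/36; P(n) = (1-rho)*rho^n = (1-34/36)*(34/36)^1 = 0.0525

0.0525


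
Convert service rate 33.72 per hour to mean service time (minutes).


Mean service time = 60/mu = 60/33.72 = 1.78 minutes

1.78 minutes


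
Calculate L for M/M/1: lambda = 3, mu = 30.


rho = 3/30; L = rho/(1-rho) = 0.11

0.11


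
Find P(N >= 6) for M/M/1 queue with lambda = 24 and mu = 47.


P(N >= 6) = rho^6 = (24/47)^6 = 0.0177

0.0177


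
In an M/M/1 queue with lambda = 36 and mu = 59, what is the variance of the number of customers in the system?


rho = 36/59; Var(N) = rho/(1-rho)^2 = 4.02

4.02


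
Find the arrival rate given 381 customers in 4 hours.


lambda = total arrivals / time = 381 / 4 = 95.25 per hour

95.25 per hour


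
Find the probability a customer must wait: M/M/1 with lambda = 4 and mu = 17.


P(wait) = rho = lambda/mu = 4/17 = 0.2353

0.2353


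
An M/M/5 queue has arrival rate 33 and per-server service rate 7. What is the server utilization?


rho = lambda/(c*mu) = 33/(5*7) = 0.9429

0.9429


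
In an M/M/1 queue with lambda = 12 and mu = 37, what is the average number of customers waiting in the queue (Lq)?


rho = 12/37; Lq = rho^2/(1-rho) = 0.16

0.16


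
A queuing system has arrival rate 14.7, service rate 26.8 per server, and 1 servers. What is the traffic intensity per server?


rho = lambda / (c * mu) = 14.7 / (1 * 26.8) = 0.5485

0.5485


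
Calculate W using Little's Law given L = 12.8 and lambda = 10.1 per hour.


W = L / lambda = 12.8 / 10.1 = 1.2673 hours

1.2673 hours


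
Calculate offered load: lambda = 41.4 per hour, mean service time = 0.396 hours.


Offered load a = lambda * E[S] = 41.4 * 0.396 = 16.39 Erlangs

16.39 Erlangs


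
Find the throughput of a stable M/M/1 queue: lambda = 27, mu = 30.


For a stable queue (lambda < mu), throughput = lambda = 27 per hour

27 per hour


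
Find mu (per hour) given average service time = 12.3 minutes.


mu = 60 / avg_service_time = 60 / 12.3 = 4.88 per hour

4.88 per hour


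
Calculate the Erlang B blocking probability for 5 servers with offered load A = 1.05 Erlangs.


B(N,A) = (A^N/N!) / sum(A^k/k!, k=0..N) with N=5, A=1.05 = 0.0037

0.0037


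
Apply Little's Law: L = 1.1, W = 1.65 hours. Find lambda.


lambda = L / W = 1.1 / 1.65 = 0.67 per hour

0.67 per hour


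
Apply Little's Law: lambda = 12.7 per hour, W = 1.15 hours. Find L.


L = lambda * W = 12.7 * 1.15 = 14.61

14.61


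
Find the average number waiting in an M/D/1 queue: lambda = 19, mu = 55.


M/D/1: Lq = rho^2 / (2*(1-rho)) where rho = 19/55; Lq = 0.09

0.09


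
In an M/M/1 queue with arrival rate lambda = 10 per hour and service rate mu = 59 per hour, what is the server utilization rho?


rho = lambda/mu = 10/59 = 0.1695

0.1695


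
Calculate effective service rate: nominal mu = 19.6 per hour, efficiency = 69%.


Effective rate = mu * efficiency = 19.6 * 0.69 = 13.52 per hour

13.52 per hour


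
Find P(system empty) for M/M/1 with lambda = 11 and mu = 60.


P0 = 1 - rho = 1 - 11/60 = 0.8167

0.8167


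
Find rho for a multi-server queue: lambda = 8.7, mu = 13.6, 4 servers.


rho = lambda / (c * mu) = 8.7 / (4 * 13.6) = 0.1599

0.1599


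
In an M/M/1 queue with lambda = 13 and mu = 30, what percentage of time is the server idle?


Idle fraction = (1 - rho) * 100 = (1 - 13/30) * 100 = 56.7%

56.7%


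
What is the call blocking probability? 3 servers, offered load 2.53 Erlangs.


B(N,A) = (A^N/N!) / sum(A^k/k!, k=0..N) with N=3, A=2.53 = 0.2862

0.2862


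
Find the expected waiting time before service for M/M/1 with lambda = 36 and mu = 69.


rho = 36/69; Wq = rho/(mu - lambda) = 0.0158 hours

0.0158 hours


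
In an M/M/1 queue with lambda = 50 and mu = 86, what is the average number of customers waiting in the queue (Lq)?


rho = 50/86; Lq = rho^2/(1-rho) = 0.81

0.81


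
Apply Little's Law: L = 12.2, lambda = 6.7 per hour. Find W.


W = L / lambda = 12.2 / 6.7 = 1.8209 hours

1.8209 hours


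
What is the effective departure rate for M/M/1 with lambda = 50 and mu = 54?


For a stable queue (lambda < mu), throughput = lambda = 50 per hour

50 per hour


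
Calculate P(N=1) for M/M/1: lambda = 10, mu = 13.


rho = 10/13; P(n) = (1-rho)*rho^n = (1-10/13)*(10/13)^1 = 0.1775

0.1775


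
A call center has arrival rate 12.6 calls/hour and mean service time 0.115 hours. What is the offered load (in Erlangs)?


Offered load a = lambda * E[S] = 12.6 * 0.115 = 1.45 Erlangs

1.45 Erlangs


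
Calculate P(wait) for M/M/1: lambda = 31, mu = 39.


P(wait) = rho = lambda/mu = 31/39 = 0.7949

0.7949


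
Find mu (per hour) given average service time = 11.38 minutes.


mu = 60 / avg_service_time = 60 / 11.38 = 5.27 per hour

5.27 per hour


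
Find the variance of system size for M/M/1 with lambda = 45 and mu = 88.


rho = 45/88; Var(N) = rho/(1-rho)^2 = 2.14

2.14


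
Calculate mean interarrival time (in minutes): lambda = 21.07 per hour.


Mean interarrival time = 60/lambda = 60/21.07 = 2.85 minutes

2.85 minutes


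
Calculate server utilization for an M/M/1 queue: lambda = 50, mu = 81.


rho = lambda/mu = 50/81 = 0.6173

0.6173


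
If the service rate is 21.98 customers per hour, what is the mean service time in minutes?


Mean service time = 60/mu = 60/21.98 = 2.73 minutes

2.73 minutes


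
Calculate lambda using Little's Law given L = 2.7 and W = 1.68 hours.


lambda = L / W = 2.7 / 1.68 = 1.61 per hour

1.61 per hour


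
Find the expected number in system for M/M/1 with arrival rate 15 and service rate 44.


rho = 15/44; L = rho/(1-rho) = 0.52

0.52


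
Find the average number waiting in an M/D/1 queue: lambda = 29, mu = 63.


M/D/1: Lq = rho^2 / (2*(1-rho)) where rho = 29/63; Lq = 0.2

0.2


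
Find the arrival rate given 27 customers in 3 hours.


lambda = total arrivals / time = 27 / 3 = 9.0 per hour

9.0 per hour


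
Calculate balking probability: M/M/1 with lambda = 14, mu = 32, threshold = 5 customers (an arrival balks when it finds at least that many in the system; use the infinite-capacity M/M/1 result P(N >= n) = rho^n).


P(N >= 5) = rho^5 = (14/32)^5 = 0.016

0.016


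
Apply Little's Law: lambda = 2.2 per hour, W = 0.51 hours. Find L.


L = lambda * W = 2.2 * 0.51 = 1.12

1.12


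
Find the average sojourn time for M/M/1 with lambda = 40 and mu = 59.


W = 1/(mu - lambda) = 1/(59 - 40) = 0.0526 hours

0.0526 hours


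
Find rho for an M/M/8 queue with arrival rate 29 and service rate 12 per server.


rho = lambda/(c*mu) = 29/(8*12) = 0.3021

0.3021


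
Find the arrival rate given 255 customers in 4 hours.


lambda = total arrivals / time = 255 / 4 = 63.75 per hour

63.75 per hour


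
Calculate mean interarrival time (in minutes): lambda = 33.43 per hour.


Mean interarrival time = 60/lambda = 60/33.43 = 1.79 minutes

1.79 minutes


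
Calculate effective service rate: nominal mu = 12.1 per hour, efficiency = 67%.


Effective rate = mu * efficiency = 12.1 * 0.67 = 8.11 per hour

8.11 per hour


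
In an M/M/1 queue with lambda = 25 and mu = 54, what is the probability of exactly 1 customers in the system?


rho = 25/54; P(n) = (1-rho)*rho^n = (1-25/54)*(25/54)^1 = 0.2486

0.2486


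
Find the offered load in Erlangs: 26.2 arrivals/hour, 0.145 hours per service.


Offered load a = lambda * E[S] = 26.2 * 0.145 = 3.8 Erlangs

3.8 Erlangs


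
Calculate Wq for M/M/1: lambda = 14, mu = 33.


rho = 14/33; Wq = rho/(mu - lambda) = 0.0223 hours

0.0223 hours


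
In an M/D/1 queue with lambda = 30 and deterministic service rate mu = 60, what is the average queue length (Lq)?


M/D/1: Lq = rho^2 / (2*(1-rho)) where rho = 30/60; Lq = 0.25

0.25


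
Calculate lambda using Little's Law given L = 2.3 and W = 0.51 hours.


lambda = L / W = 2.3 / 0.51 = 4.51 per hour

4.51 per hour


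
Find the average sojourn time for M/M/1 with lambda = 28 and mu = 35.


W = 1/(mu - lambda) = 1/(35 - 28) = 0.1429 hours

0.1429 hours


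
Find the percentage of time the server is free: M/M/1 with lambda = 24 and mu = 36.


Idle fraction = (1 - rho) * 100 = (1 - 24/36) * 100 = 33.3%

33.3%


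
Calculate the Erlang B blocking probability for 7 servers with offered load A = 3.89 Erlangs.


B(N,A) = (A^N/N!) / sum(A^k/k!, k=0..N) with N=7, A=3.89 = 0.0572

0.0572


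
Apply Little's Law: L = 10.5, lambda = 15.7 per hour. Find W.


W = L / lambda = 10.5 / 15.7 = 0.6688 hours

0.6688 hours


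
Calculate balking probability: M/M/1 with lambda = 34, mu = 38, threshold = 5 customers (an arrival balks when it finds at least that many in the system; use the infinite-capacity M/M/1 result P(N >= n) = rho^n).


P(N >= 5) = rho^5 = (34/38)^5 = 0.5734

0.5734


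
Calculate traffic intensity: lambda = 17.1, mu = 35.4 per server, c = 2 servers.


rho = lambda / (c * mu) = 17.1 / (2 * 35.4) = 0.2415

0.2415


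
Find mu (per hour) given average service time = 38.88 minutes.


mu = 60 / avg_service_time = 60 / 38.88 = 1.54 per hour

1.54 per hour


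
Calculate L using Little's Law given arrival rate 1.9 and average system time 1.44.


L = lambda * W = 1.9 * 1.44 = 2.74

2.74


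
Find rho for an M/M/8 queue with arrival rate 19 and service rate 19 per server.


rho = lambda/(c*mu) = 19/(8*19) = 0.125

0.125


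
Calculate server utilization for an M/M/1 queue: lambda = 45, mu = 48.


rho = lambda/mu = 45/48 = 0.9375

0.9375


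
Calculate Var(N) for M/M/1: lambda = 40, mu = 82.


rho = 40/82; Var(N) = rho/(1-rho)^2 = 1.86

1.86


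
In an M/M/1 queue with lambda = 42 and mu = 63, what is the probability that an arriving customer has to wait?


P(wait) = rho = lambda/mu = 42/63 = 0.6667

0.6667


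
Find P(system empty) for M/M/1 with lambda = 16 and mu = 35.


P0 = 1 - rho = 1 - 16/35 = 0.5429

0.5429


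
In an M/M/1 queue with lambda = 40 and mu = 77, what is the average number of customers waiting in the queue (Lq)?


rho = 40/77; Lq = rho^2/(1-rho) = 0.56

0.56


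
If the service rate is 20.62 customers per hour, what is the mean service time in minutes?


Mean service time = 60/mu = 60/20.62 = 2.91 minutes

2.91 minutes


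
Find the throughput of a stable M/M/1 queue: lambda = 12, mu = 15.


For a stable queue (lambda < mu), throughput = lambda = 12 per hour

12 per hour


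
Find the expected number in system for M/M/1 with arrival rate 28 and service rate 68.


rho = 28/68; L = rho/(1-rho) = 0.7

0.7


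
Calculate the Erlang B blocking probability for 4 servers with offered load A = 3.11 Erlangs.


B(N,A) = (A^N/N!) / sum(A^k/k!, k=0..N) with N=4, A=3.11 = 0.2183

0.2183


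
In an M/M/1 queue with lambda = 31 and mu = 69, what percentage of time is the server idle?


Idle fraction = (1 - rho) * 100 = (1 - 31/69) * 100 = 55.1%

55.1%


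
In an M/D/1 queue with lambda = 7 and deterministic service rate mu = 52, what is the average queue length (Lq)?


M/D/1: Lq = rho^2 / (2*(1-rho)) where rho = 7/52; Lq = 0.01

0.01


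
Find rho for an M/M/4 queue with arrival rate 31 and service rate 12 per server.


rho = lambda/(c*mu) = 31/(4*12) = 0.6458

0.6458


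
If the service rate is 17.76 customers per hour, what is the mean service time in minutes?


Mean service time = 60/mu = 60/17.76 = 3.38 minutes

3.38 minutes


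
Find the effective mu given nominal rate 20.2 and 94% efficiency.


Effective rate = mu * efficiency = 20.2 * 0.94 = 18.99 per hour

18.99 per hour


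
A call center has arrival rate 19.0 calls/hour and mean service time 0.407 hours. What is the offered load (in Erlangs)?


Offered load a = lambda * E[S] = 19.0 * 0.407 = 7.73 Erlangs

7.73 Erlangs


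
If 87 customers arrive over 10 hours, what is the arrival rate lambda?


lambda = total arrivals / time = 87 / 10 = 8.7 per hour

8.7 per hour


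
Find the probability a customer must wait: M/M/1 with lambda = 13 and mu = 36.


P(wait) = rho = lambda/mu = 13/36 = 0.3611

0.3611


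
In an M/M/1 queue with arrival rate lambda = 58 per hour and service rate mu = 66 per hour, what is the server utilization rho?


rho = lambda/mu = 58/66 = 0.8788

0.8788


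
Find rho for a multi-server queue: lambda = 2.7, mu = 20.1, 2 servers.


rho = lambda / (c * mu) = 2.7 / (2 * 20.1) = 0.0672

0.0672


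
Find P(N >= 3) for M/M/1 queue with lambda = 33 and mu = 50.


P(N >= 3) = rho^3 = (33/50)^3 = 0.2875

0.2875


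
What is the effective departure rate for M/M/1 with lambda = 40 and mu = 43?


For a stable queue (lambda < mu), throughput = lambda = 40 per hour

40 per hour


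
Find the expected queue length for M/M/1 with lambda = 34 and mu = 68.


rho = 34/68; Lq = rho^2/(1-rho) = 0.5

0.5


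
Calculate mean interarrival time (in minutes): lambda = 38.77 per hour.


Mean interarrival time = 60/lambda = 60/38.77 = 1.55 minutes

1.55 minutes


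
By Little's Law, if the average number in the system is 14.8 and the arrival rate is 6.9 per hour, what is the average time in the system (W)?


W = L / lambda = 14.8 / 6.9 = 2.1449 hours

2.1449 hours


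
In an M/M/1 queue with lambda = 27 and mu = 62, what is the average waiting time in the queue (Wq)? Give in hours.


rho = 27/62; Wq = rho/(mu - lambda) = 0.0124 hours

0.0124 hours


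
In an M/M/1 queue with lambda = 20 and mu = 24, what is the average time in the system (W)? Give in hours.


W = 1/(mu - lambda) = 1/(24 - 20) = 0.25 hours

0.25 hours


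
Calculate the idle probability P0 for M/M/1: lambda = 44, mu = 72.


P0 = 1 - rho = 1 - 44/72 = 0.3889

0.3889


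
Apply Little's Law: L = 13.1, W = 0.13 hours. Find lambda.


lambda = L / W = 13.1 / 0.13 = 100.77 per hour

100.77 per hour


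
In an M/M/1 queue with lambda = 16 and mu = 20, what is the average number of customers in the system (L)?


rho = 16/20; L = rho/(1-rho) = 4.0

4.0


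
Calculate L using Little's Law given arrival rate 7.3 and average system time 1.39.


L = lambda * W = 7.3 * 1.39 = 10.15

10.15


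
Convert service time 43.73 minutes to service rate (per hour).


mu = 60 / avg_service_time = 60 / 43.73 = 1.37 per hour

1.37 per hour


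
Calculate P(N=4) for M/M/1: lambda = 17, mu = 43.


rho = 17/43; P(n) = (1-rho)*rho^n = (1-17/43)*(17/43)^4 = 0.0148

0.0148


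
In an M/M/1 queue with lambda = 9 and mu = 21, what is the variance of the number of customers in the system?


rho = 9/21; Var(N) = rho/(1-rho)^2 = 1.31

1.31


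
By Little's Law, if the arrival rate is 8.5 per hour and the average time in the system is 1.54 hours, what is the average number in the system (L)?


L = lambda * W = 8.5 * 1.54 = 13.09

13.09


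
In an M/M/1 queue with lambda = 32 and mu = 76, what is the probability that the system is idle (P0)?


P0 = 1 - rho = 1 - 32/76 = 0.5789

0.5789


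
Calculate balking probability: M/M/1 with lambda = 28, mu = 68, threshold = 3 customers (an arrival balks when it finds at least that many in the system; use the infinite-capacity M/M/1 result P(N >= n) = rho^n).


P(N >= 3) = rho^3 = (28/68)^3 = 0.0698

0.0698


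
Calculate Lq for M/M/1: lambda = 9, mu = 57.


rho = 9/57; Lq = rho^2/(1-rho) = 0.03

0.03


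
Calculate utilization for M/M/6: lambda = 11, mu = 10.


rho = lambda/(c*mu) = 11/(6*10) = 0.1833

0.1833


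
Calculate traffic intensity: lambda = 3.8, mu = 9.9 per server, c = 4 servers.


rho = lambda / (c * mu) = 3.8 / (4 * 9.9) = 0.096

0.096


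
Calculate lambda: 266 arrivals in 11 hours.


lambda = total arrivals / time = 266 / 11 = 24.18 per hour

24.18 per hour


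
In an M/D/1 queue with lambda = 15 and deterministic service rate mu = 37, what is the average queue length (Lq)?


M/D/1: Lq = rho^2 / (2*(1-rho)) where rho = 15/37; Lq = 0.14

0.14


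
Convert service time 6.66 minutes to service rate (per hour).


mu = 60 / avg_service_time = 60 / 6.66 = 9.01 per hour

9.01 per hour


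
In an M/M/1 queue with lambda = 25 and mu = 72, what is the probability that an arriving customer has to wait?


P(wait) = rho = lambda/mu = 25/72 = 0.3472

0.3472


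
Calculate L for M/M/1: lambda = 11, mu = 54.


rho = 11/54; L = rho/(1-rho) = 0.26

0.26


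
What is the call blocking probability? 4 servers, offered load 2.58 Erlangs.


B(N,A) = (A^N/N!) / sum(A^k/k!, k=0..N) with N=4, A=2.58 = 0.1589

0.1589


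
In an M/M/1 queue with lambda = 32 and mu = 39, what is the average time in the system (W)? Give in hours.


W = 1/(mu - lambda) = 1/(39 - 32) = 0.1429 hours

0.1429 hours


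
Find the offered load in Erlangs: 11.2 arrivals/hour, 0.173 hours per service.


Offered load a = lambda * E[S] = 11.2 * 0.173 = 1.94 Erlangs

1.94 Erlangs


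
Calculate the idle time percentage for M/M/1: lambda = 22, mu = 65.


Idle fraction = (1 - rho) * 100 = (1 - 22/65) * 100 = 66.2%

66.2%


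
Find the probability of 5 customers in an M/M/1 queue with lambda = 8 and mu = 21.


rho = 8/21; P(n) = (1-rho)*rho^n = (1-8/21)*(8/21)^5 = 0.005

0.005


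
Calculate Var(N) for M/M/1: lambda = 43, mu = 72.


rho = 43/72; Var(N) = rho/(1-rho)^2 = 3.68

3.68


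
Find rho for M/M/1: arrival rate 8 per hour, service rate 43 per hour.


rho = lambda/mu = 8/43 = 0.186

0.186


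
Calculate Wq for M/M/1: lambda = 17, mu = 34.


rho = 17/34; Wq = rho/(mu - lambda) = 0.0294 hours

0.0294 hours


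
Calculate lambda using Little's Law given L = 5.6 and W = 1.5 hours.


lambda = L / W = 5.6 / 1.5 = 3.73 per hour

3.73 per hour


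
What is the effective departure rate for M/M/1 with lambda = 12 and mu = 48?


For a stable queue (lambda < mu), throughput = lambda = 12 per hour

12 per hour


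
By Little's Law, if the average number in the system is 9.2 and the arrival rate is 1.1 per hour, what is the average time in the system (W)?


W = L / lambda = 9.2 / 1.1 = 8.3636 hours

8.3636 hours


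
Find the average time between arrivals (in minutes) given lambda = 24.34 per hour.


Mean interarrival time = 60/lambda = 60/24.34 = 2.47 minutes

2.47 minutes


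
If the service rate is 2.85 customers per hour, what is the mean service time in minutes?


Mean service time = 60/mu = 60/2.85 = 21.05 minutes

21.05 minutes


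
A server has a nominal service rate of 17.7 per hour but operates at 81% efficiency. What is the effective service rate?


Effective rate = mu * efficiency = 17.7 * 0.81 = 14.34 per hour

14.34 per hour


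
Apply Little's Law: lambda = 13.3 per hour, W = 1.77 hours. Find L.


L = lambda * W = 13.3 * 1.77 = 23.54

23.54


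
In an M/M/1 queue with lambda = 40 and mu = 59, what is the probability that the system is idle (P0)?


P0 = 1 - rho = 1 - 40/59 = 0.322

0.322


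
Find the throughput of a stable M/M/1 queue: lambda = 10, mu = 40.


For a stable queue (lambda < mu), throughput = lambda = 10 per hour

10 per hour


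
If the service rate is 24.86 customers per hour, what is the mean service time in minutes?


Mean service time = 60/mu = 60/24.86 = 2.41 minutes

2.41 minutes


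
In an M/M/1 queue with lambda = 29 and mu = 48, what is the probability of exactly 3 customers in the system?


rho = 29/48; P(n) = (1-rho)*rho^n = (1-29/48)*(29/48)^3 = 0.0873

0.0873


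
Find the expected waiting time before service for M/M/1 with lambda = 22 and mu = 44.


rho = 22/44; Wq = rho/(mu - lambda) = 0.0227 hours

0.0227 hours


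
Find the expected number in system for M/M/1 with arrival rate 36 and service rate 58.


rho = 36/58; L = rho/(1-rho) = 1.64

1.64


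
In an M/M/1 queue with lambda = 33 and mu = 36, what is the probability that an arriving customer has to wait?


P(wait) = rho = lambda/mu = 33/36 = 0.9167

0.9167


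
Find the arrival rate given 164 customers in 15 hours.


lambda = total arrivals / time = 164 / 15 = 10.93 per hour

10.93 per hour


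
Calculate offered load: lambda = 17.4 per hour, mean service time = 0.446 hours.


Offered load a = lambda * E[S] = 17.4 * 0.446 = 7.76 Erlangs

7.76 Erlangs


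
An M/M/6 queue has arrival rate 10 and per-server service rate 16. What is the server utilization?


rho = lambda/(c*mu) = 10/(6*16) = 0.1042

0.1042


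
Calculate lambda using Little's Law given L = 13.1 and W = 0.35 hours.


lambda = L / W = 13.1 / 0.35 = 37.43 per hour

37.43 per hour


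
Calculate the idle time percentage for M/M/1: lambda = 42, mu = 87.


Idle fraction = (1 - rho) * 100 = (1 - 42/87) * 100 = 51.7%

51.7%


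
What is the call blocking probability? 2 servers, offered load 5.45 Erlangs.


B(N,A) = (A^N/N!) / sum(A^k/k!, k=0..N) with N=2, A=5.45 = 0.6972

0.6972


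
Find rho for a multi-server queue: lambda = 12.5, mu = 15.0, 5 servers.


rho = lambda / (c * mu) = 12.5 / (5 * 15.0) = 0.1667

0.1667


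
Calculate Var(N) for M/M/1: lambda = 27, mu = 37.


rho = 27/37; Var(N) = rho/(1-rho)^2 = 9.99

9.99


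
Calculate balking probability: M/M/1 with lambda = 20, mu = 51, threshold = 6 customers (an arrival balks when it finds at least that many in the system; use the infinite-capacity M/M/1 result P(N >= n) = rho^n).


P(N >= 6) = rho^6 = (20/51)^6 = 0.0036

0.0036


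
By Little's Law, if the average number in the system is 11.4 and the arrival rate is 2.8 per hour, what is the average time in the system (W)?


W = L / lambda = 11.4 / 2.8 = 4.0714 hours

4.0714 hours


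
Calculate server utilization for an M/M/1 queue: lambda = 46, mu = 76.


rho = lambda/mu = 46/76 = 0.6053

0.6053


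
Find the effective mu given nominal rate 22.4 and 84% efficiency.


Effective rate = mu * efficiency = 22.4 * 0.84 = 18.82 per hour

18.82 per hour


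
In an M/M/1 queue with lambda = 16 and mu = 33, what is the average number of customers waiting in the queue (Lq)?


rho = 16/33; Lq = rho^2/(1-rho) = 0.46

0.46


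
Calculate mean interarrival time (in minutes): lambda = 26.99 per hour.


Mean interarrival time = 60/lambda = 60/26.99 = 2.22 minutes

2.22 minutes


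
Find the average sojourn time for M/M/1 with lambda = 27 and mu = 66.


W = 1/(mu - lambda) = 1/(66 - 27) = 0.0256 hours

0.0256 hours


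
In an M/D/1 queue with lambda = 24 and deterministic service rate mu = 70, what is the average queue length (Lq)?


M/D/1: Lq = rho^2 / (2*(1-rho)) where rho = 24/70; Lq = 0.09

0.09


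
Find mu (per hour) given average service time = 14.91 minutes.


mu = 60 / avg_service_time = 60 / 14.91 = 4.02 per hour

4.02 per hour


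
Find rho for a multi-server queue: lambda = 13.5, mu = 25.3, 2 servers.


rho = lambda / (c * mu) = 13.5 / (2 * 25.3) = 0.2668

0.2668


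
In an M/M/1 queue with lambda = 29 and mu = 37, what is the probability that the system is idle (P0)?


P0 = 1 - rho = 1 - 29/37 = 0.2162

0.2162


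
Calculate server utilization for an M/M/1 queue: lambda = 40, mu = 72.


rho = lambda/mu = 40/72 = 0.5556

0.5556


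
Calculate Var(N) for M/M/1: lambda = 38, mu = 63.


rho = 38/63; Var(N) = rho/(1-rho)^2 = 3.83

3.83


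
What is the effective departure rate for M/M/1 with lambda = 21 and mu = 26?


For a stable queue (lambda < mu), throughput = lambda = 21 per hour

21 per hour


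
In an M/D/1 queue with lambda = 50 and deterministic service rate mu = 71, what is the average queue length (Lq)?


M/D/1: Lq = rho^2 / (2*(1-rho)) where rho = 50/71; Lq = 0.84

0.84


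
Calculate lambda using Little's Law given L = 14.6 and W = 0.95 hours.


lambda = L / W = 14.6 / 0.95 = 15.37 per hour

15.37 per hour


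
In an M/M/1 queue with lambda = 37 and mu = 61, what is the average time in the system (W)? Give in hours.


W = 1/(mu - lambda) = 1/(61 - 37) = 0.0417 hours

0.0417 hours


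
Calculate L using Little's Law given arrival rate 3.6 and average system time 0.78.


L = lambda * W = 3.6 * 0.78 = 2.81

2.81


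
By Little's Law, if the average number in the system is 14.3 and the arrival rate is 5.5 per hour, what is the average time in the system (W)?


W = L / lambda = 14.3 / 5.5 = 2.6 hours

2.6 hours


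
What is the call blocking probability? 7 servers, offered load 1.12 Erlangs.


B(N,A) = (A^N/N!) / sum(A^k/k!, k=0..N) with N=7, A=1.12 = 0.0001

0.0001


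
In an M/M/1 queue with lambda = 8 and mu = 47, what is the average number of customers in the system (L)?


rho = 8/47; L = rho/(1-rho) = 0.21

0.21


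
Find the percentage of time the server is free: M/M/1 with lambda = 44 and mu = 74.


Idle fraction = (1 - rho) * 100 = (1 - 44/74) * 100 = 40.5%

40.5%


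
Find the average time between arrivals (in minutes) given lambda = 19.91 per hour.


Mean interarrival time = 60/lambda = 60/19.91 = 3.01 minutes

3.01 minutes


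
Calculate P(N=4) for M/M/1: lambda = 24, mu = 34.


rho = 24/34; P(n) = (1-rho)*rho^n = (1-24/34)*(24/34)^4 = 0.073

0.073


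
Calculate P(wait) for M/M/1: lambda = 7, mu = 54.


P(wait) = rho = lambda/mu = 7/54 = 0.1296

0.1296


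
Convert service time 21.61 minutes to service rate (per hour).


mu = 60 / avg_service_time = 60 / 21.61 = 2.78 per hour

2.78 per hour


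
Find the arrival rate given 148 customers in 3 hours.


lambda = total arrivals / time = 148 / 3 = 49.33 per hour

49.33 per hour


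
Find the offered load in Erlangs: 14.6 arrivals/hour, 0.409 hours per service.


Offered load a = lambda * E[S] = 14.6 * 0.409 = 5.97 Erlangs

5.97 Erlangs


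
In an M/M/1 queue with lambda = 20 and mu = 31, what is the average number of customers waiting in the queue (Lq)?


rho = 20/31; Lq = rho^2/(1-rho) = 1.17

1.17


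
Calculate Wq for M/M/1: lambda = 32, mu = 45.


rho = 32/45; Wq = rho/(mu - lambda) = 0.0547 hours

0.0547 hours


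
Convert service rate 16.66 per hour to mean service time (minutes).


Mean service time = 60/mu = 60/16.66 = 3.6 minutes

3.6 minutes


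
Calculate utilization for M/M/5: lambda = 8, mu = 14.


rho = lambda/(c*mu) = 8/(5*14) = 0.1143

0.1143


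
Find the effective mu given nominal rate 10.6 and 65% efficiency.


Effective rate = mu * efficiency = 10.6 * 0.65 = 6.89 per hour

6.89 per hour


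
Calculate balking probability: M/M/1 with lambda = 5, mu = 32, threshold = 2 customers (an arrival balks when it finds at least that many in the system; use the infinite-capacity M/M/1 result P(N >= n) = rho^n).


P(N >= 2) = rho^2 = (5/32)^2 = 0.0244

0.0244


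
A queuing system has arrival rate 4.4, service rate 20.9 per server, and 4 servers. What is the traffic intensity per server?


rho = lambda / (c * mu) = 4.4 / (4 * 20.9) = 0.0526

0.0526


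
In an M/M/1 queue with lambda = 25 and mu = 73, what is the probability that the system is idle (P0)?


P0 = 1 - rho = 1 - 25/73 = 0.6575

0.6575


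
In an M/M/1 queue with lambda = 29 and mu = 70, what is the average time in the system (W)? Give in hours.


W = 1/(mu - lambda) = 1/(70 - 29) = 0.0244 hours

0.0244 hours


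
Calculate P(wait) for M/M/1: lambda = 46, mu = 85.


P(wait) = rho = lambda/mu = 46/85 = 0.5412

0.5412


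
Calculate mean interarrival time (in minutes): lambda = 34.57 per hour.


Mean interarrival time = 60/lambda = 60/34.57 = 1.74 minutes

1.74 minutes


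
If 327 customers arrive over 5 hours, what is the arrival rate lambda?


lambda = total arrivals / time = 327 / 5 = 65.4 per hour

65.4 per hour


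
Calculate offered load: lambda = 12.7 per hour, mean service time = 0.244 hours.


Offered load a = lambda * E[S] = 12.7 * 0.244 = 3.1 Erlangs

3.1 Erlangs


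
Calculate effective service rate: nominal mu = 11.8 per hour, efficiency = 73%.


Effective rate = mu * efficiency = 11.8 * 0.73 = 8.61 per hour

8.61 per hour


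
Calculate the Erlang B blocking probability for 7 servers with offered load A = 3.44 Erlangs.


B(N,A) = (A^N/N!) / sum(A^k/k!, k=0..N) with N=7, A=3.44 = 0.0372

0.0372


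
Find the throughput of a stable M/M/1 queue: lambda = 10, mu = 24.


For a stable queue (lambda < mu), throughput = lambda = 10 per hour

10 per hour


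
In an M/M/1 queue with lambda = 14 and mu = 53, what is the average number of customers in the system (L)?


rho = 14/53; L = rho/(1-rho) = 0.36

0.36


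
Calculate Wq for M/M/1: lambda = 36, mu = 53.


rho = 36/53; Wq = rho/(mu - lambda) = 0.04 hours

0.04 hours


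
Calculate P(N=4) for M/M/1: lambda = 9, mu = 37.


rho = 9/37; P(n) = (1-rho)*rho^n = (1-9/37)*(9/37)^4 = 0.0026

0.0026


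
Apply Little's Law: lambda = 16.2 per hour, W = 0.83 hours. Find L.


L = lambda * W = 16.2 * 0.83 = 13.45

13.45


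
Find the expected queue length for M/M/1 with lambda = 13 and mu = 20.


rho = 13/20; Lq = rho^2/(1-rho) = 1.21

1.21
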